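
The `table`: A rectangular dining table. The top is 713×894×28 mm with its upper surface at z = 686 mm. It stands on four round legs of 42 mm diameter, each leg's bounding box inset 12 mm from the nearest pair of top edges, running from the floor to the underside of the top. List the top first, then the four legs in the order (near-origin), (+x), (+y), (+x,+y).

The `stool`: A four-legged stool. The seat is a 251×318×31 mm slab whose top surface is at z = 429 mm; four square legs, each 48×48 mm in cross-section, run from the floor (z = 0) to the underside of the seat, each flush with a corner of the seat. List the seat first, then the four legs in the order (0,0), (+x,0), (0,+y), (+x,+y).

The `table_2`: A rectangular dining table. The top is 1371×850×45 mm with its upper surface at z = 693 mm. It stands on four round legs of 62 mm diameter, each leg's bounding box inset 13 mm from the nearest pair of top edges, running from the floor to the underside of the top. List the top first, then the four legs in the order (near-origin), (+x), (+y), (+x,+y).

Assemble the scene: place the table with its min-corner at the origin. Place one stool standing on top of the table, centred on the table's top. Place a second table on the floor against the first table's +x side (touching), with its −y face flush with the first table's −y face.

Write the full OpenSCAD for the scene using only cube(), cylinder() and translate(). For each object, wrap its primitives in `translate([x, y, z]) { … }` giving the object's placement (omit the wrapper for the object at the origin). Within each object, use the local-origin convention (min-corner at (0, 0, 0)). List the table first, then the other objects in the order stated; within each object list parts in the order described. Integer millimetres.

translate([0, 0, 658]) cube([713, 894, 28]);
translate([33, 33, 0]) cylinder(h = 658, r = 21);
translate([680, 33, 0]) cylinder(h = 658, r = 21);
translate([33, 861, 0]) cylinder(h = 658, r = 21);
translate([680, 861, 0]) cylinder(h = 658, r = 21);
translate([231, 288, 686]) {
  translate([0, 0, 398]) cube([251, 318, 31]);
  cube([48, 48, 398]);
  translate([203, 0, 0]) cube([48, 48, 398]);
  translate([0, 270, 0]) cube([48, 48, 398]);
  translate([203, 270, 0]) cube([48, 48, 398]);
}
translate([713, 0, 0]) {
  translate([0, 0, 648]) cube([1371, 850, 45]);
  translate([44, 44, 0]) cylinder(h = 648, r = 31);
  translate([1327, 44, 0]) cylinder(h = 648, r = 31);
  translate([44, 806, 0]) cylinder(h = 648, r = 31);
  translate([1327, 806, 0]) cylinder(h = 648, r = 31);
}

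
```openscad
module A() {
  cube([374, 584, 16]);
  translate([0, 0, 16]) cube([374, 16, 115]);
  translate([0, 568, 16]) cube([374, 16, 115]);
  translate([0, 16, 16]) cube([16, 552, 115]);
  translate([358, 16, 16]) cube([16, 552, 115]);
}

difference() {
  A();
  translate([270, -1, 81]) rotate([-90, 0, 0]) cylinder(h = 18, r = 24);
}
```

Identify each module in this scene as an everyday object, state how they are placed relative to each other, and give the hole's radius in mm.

A is an open box. The open box has a circular hole through its front wall. The hole's radius is 24 mm.

The subtracted cylinder has r = 24 mm.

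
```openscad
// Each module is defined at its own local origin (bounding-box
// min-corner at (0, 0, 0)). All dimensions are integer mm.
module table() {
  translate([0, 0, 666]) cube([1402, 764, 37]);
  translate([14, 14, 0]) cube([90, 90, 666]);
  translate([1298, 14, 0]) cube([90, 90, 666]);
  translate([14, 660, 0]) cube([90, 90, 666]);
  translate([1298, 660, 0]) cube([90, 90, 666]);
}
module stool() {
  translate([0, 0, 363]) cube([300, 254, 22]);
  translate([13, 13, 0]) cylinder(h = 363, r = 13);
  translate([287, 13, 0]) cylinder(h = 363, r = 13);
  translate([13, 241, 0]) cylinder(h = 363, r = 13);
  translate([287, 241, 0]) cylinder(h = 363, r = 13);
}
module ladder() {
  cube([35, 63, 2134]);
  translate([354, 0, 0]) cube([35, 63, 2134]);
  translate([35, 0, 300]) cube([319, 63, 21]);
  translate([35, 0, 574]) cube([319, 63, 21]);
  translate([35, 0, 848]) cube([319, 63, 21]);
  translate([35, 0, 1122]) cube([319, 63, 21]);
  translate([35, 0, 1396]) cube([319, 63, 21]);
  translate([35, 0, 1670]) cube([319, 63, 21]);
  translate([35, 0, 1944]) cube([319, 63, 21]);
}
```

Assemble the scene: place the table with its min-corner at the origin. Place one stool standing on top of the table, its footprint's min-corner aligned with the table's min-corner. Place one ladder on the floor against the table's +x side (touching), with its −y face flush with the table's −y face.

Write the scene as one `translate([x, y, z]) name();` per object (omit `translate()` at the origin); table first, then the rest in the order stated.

table();
translate([0, 0, 703]) stool();
translate([1402, 0, 0]) ladder();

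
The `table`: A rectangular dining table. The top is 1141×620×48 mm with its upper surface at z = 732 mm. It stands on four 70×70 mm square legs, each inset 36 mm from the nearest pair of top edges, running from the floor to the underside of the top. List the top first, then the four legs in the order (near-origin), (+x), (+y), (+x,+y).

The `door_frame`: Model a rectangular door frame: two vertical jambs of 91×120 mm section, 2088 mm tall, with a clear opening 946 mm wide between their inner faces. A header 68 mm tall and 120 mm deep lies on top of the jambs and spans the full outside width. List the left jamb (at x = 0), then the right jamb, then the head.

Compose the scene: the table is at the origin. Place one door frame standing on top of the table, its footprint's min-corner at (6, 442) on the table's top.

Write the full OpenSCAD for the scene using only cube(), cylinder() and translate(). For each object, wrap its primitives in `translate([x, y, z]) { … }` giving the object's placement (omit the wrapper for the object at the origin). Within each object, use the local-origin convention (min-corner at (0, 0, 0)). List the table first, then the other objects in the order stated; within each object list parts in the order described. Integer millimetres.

translate([0, 0, 684]) cube([1141, 620, 48]);
translate([36, 36, 0]) cube([70, 70, 684]);
translate([1035, 36, 0]) cube([70, 70, 684]);
translate([36, 514, 0]) cube([70, 70, 684]);
translate([1035, 514, 0]) cube([70, 70, 684]);
translate([6, 442, 732]) {
  cube([91, 120, 2088]);
  translate([1037, 0, 0]) cube([91, 120, 2088]);
  translate([0, 0, 2088]) cube([1128, 120, 68]);
}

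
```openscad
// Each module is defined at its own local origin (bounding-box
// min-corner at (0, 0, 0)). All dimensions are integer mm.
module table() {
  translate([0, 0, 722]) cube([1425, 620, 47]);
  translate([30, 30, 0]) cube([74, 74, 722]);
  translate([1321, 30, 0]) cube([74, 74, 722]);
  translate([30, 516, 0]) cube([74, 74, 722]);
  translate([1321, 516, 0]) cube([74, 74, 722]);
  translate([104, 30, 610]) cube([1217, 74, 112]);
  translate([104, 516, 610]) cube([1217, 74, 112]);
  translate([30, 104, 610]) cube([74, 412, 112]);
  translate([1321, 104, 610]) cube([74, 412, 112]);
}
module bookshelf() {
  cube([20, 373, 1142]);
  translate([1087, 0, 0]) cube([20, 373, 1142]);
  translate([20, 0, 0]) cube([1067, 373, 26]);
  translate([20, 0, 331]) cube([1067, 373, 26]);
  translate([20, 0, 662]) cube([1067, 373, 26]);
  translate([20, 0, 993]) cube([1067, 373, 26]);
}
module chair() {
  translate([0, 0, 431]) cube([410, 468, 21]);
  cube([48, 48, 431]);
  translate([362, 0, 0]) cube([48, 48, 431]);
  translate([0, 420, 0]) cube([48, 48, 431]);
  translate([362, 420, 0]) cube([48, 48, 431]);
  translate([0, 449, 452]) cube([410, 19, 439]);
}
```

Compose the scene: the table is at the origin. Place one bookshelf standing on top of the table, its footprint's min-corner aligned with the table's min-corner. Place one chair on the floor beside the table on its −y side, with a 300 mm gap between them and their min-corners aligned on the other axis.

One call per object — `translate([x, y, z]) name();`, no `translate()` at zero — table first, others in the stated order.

table();
translate([0, 0, 769]) bookshelf();
translate([0, -768, 0]) chair();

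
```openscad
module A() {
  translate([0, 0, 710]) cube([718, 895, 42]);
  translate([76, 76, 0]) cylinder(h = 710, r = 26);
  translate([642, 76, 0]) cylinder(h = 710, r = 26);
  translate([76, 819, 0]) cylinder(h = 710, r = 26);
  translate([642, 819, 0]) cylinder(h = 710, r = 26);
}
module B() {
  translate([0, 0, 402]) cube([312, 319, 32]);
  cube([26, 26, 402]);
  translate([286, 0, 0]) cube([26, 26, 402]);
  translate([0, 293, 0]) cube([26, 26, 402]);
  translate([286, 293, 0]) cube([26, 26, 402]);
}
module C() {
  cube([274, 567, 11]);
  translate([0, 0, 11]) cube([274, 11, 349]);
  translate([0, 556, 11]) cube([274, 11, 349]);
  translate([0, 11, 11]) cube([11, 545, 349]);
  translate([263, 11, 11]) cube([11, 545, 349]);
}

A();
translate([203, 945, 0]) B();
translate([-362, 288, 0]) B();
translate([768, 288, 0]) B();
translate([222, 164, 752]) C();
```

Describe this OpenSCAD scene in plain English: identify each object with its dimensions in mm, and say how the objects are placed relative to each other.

A is a table with a 718×895 mm rectangular top, 42 mm thick, top surface at z = 752 mm, supported by four round legs of 52 mm diameter, each leg's bounding box inset 50 mm from the nearest pair of top edges, running from the floor.

B is a four-legged stool. The seat is 312×319 mm, 32 mm thick, top at z = 434 mm. It stands on four square legs, each 26×26 mm in cross-section, from z = 0 to the seat underside, each flush with a corner of the seat.

C is an open-topped rectangular box: outside dimensions 274×567×360 mm, with a uniform wall and base thickness of 11 mm. The base is a full 274×567 slab on the floor; four walls sit on top of the base. The front and back walls (the −y and +y sides) span the full width; the two side walls fit between them.

Three stools sit around the table at the +y, −x, +x sides. The open box is on top of the table, centred.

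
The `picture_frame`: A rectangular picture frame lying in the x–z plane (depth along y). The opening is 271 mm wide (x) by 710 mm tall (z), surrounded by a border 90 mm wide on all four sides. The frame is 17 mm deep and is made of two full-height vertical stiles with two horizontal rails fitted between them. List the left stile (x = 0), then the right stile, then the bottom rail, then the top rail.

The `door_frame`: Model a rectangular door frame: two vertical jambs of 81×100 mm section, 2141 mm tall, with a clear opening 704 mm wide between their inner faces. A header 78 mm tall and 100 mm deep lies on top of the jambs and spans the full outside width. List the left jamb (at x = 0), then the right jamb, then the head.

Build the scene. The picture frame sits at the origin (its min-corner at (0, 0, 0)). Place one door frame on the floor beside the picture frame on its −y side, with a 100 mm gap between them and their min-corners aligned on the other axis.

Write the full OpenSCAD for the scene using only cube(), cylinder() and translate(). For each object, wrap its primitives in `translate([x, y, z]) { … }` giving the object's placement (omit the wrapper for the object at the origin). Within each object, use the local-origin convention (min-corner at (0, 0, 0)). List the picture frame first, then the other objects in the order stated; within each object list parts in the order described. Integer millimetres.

cube([90, 17, 890]);
translate([361, 0, 0]) cube([90, 17, 890]);
translate([90, 0, 0]) cube([271, 17, 90]);
translate([90, 0, 800]) cube([271, 17, 90]);
translate([0, -200, 0]) {
  cube([81, 100, 2141]);
  translate([785, 0, 0]) cube([81, 100, 2141]);
  translate([0, 0, 2141]) cube([866, 100, 78]);
}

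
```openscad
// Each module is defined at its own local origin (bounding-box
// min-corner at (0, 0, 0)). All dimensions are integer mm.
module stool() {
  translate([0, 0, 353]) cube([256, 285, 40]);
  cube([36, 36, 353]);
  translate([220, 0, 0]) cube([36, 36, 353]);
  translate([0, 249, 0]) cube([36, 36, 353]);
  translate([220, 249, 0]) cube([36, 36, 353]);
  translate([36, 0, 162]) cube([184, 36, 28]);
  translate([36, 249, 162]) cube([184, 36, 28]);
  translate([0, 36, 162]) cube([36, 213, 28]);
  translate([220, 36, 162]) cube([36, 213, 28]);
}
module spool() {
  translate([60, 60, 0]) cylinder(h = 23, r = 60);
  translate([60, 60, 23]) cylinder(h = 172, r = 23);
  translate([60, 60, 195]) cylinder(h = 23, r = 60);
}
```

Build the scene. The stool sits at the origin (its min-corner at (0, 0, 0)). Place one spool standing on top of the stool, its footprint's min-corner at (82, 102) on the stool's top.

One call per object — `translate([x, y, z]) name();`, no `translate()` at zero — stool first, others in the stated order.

stool();
translate([82, 102, 393]) spool();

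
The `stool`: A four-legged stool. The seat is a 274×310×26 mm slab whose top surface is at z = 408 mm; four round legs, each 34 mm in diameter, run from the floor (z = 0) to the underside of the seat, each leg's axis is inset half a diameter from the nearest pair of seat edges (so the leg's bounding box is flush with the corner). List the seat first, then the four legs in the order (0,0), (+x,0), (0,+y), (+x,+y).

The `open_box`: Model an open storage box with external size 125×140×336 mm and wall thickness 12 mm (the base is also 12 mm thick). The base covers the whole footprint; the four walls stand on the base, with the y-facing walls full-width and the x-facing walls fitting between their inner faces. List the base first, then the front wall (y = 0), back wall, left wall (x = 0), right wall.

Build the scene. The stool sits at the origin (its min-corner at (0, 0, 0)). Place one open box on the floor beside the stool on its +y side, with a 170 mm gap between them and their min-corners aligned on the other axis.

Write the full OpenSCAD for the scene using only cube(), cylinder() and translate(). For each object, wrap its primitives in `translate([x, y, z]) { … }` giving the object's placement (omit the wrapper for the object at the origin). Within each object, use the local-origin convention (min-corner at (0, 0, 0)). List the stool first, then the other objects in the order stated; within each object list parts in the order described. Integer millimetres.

translate([0, 0, 382]) cube([274, 310, 26]);
translate([17, 17, 0]) cylinder(h = 382, r = 17);
translate([257, 17, 0]) cylinder(h = 382, r = 17);
translate([17, 293, 0]) cylinder(h = 382, r = 17);
translate([257, 293, 0]) cylinder(h = 382, r = 17);
translate([0, 480, 0]) {
  cube([125, 140, 12]);
  translate([0, 0, 12]) cube([125, 12, 324]);
  translate([0, 128, 12]) cube([125, 12, 324]);
  translate([0, 12, 12]) cube([12, 116, 324]);
  translate([113, 12, 12]) cube([12, 116, 324]);
}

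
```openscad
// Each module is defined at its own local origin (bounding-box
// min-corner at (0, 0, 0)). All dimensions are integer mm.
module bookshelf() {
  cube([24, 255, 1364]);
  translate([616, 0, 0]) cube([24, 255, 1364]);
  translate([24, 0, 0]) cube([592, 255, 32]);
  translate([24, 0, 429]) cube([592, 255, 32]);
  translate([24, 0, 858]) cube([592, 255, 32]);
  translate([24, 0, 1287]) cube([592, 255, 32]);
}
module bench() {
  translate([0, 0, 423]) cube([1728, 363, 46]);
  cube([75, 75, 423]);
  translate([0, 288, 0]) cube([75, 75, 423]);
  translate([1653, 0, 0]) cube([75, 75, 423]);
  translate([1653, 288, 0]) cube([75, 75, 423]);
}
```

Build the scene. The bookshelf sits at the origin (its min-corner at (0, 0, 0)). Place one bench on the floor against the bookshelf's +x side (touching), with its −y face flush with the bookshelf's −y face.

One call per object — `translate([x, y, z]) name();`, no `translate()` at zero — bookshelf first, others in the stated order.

bookshelf();
translate([640, 0, 0]) bench();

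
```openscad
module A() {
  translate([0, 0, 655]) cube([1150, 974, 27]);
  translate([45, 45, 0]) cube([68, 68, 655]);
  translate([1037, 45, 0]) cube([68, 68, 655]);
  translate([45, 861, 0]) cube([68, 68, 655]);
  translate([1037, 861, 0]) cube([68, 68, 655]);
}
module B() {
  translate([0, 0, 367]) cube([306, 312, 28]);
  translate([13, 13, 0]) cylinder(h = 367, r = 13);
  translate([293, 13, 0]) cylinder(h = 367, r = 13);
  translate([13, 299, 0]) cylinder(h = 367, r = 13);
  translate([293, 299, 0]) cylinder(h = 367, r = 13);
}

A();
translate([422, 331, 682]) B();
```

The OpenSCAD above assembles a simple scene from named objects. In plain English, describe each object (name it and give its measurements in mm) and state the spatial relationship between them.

A is a table with a 1150×974 mm rectangular top, 27 mm thick, top surface at z = 682 mm, supported by four 68×68 mm square legs, each inset 45 mm from the nearest pair of top edges, running from the floor.

B is a simple wooden stool: a rectangular seat 306 mm (x) by 312 mm (y), 28 mm thick, top face at z = 395 mm, on four round legs, each 26 mm in diameter. The legs rest on z = 0, each leg's axis is inset half a diameter from the nearest pair of seat edges (so the leg's bounding box is flush with the corner).

The stool is on top of the table, centred.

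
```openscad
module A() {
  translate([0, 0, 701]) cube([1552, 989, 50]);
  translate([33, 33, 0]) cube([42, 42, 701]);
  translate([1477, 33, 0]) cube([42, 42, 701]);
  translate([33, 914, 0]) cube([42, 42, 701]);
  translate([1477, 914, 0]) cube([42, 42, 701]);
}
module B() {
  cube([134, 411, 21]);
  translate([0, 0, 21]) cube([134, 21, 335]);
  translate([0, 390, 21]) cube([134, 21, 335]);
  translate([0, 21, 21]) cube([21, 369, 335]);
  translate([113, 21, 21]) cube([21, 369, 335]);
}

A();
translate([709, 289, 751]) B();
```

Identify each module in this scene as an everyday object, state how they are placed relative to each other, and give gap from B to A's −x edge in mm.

A is a table. B is an open box. The open box is on top of the table, centred. The gap from the open box to the table's −x edge is 709 mm.

The open box's min-x is at 709; the table's min-x is 0; gap = 709 mm.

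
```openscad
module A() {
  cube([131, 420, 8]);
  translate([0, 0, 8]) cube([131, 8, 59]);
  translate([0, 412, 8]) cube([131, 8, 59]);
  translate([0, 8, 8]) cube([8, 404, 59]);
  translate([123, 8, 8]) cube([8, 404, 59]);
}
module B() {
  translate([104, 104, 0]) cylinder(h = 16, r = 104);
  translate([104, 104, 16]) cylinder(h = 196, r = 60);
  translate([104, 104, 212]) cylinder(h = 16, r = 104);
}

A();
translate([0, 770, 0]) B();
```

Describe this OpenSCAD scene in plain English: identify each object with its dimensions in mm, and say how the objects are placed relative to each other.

A is an open-topped rectangular box: outside dimensions 131×420×67 mm, with a uniform wall and base thickness of 8 mm. The base is a full 131×420 slab on the floor; four walls sit on top of the base. The front and back walls (the −y and +y sides) span the full width; the two side walls fit between them.

B is a spool: two coaxial disc flanges of radius 104 mm and thickness 16 mm, joined by a core cylinder of radius 60 mm and height 196 mm. The lower flange rests on z = 0 and the three cylinders share a vertical axis.

The spool is on the floor beside the open box on its +y side.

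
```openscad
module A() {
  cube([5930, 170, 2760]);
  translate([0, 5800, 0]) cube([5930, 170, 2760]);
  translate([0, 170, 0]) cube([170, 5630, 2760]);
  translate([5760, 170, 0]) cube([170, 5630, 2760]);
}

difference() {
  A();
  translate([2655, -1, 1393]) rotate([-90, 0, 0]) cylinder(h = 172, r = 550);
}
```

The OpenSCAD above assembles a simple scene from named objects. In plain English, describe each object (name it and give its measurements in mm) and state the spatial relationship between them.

A is a box-shaped house frame (walls only): outside footprint 5930×5970 mm, wall height 2760 mm, wall thickness 170 mm. The two y-facing walls run the full x-width; the two x-facing walls fit between the inner faces of the y-facing walls.

The house frame has a circular hole of radius 550 mm through its front wall, centred at (x = 2655, z = 1393).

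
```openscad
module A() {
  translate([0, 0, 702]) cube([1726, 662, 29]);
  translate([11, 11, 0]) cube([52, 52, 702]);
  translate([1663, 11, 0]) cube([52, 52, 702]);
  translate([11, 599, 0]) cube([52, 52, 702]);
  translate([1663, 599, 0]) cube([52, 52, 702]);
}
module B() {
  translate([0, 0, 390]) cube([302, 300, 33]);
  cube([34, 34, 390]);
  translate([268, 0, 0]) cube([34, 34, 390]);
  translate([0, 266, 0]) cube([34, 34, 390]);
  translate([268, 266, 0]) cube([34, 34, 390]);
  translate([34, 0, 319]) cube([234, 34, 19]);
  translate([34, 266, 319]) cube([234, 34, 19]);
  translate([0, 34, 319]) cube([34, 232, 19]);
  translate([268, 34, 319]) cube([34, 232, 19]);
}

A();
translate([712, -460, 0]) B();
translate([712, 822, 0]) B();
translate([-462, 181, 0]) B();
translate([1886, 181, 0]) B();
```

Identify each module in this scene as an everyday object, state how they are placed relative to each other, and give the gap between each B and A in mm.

Each stool's nearest face is 160 mm from the table's bounding box.

A is a table. B is a stool. Four stools sit around the table at the −y, +y, −x, +x sides. The gap between each stool and the table is 160 mm.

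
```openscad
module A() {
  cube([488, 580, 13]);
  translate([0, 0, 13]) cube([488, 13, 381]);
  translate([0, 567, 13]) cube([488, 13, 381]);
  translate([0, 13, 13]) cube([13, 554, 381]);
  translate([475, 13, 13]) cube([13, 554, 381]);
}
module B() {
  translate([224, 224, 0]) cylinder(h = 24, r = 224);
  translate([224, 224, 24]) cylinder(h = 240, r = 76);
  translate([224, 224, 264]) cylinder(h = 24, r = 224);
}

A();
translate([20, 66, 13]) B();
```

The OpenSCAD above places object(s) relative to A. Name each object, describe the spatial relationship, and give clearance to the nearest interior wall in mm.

Clearances: x = 7, y = 53; minimum 7 mm.

A is an open box. B is a spool. The spool sits inside the open box, centred. The clearance to the nearest interior wall is 7 mm.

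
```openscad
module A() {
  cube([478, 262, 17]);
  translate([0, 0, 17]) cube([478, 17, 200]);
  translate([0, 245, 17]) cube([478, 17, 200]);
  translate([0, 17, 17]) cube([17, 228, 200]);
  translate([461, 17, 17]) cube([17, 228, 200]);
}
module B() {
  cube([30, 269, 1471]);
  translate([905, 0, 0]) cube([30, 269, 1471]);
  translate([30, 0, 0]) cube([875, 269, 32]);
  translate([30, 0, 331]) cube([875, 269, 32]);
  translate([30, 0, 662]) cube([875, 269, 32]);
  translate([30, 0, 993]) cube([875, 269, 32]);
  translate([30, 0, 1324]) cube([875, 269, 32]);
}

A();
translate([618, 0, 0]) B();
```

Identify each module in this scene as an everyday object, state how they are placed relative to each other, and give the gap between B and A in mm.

A is an open box. B is a bookshelf. The bookshelf is on the floor beside the open box on its +x side. The gap between the bookshelf and the open box is 140 mm.

The bookshelf's nearest face is 140 mm from the open box's +x face.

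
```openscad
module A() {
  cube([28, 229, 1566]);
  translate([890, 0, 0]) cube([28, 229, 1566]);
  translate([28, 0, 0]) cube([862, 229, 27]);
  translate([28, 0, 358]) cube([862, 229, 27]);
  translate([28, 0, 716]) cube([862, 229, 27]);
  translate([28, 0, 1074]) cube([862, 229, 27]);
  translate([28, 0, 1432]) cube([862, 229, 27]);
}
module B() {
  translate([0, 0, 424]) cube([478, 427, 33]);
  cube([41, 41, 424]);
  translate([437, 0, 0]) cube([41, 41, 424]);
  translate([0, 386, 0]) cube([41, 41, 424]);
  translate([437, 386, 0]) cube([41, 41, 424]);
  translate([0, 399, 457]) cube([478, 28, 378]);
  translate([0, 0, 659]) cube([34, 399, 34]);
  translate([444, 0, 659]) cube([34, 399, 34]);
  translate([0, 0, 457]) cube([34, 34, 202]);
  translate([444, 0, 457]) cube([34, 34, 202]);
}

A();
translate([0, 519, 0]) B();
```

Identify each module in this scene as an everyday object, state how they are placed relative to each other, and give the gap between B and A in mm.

A is a bookshelf. B is a chair. The chair is on the floor beside the bookshelf on its +y side. The gap between the chair and the bookshelf is 290 mm.

The chair's nearest face is 290 mm from the bookshelf's +y face.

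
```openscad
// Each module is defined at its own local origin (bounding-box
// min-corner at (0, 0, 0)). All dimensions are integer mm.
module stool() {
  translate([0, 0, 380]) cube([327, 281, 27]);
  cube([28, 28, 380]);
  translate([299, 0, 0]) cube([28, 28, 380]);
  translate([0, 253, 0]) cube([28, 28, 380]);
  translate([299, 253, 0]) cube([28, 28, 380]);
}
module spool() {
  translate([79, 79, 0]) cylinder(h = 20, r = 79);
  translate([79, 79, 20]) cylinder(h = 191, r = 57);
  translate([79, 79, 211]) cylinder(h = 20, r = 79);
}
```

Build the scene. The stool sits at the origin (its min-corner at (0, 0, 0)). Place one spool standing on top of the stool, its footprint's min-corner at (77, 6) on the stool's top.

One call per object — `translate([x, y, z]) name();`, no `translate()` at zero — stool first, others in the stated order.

stool();
translate([77, 6, 407]) spool();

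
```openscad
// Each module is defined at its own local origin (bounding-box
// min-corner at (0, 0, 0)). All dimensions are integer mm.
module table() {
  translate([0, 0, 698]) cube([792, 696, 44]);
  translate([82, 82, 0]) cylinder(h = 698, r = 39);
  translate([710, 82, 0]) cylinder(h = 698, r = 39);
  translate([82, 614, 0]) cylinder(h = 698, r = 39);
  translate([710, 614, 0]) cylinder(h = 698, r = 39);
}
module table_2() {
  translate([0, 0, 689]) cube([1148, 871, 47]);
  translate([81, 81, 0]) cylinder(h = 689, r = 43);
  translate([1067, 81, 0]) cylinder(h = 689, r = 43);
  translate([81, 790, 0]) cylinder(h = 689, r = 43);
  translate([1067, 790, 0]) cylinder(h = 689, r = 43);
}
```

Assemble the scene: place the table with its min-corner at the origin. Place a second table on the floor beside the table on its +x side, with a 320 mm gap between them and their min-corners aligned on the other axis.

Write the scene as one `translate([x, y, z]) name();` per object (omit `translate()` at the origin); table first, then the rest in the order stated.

table();
translate([1112, 0, 0]) table_2();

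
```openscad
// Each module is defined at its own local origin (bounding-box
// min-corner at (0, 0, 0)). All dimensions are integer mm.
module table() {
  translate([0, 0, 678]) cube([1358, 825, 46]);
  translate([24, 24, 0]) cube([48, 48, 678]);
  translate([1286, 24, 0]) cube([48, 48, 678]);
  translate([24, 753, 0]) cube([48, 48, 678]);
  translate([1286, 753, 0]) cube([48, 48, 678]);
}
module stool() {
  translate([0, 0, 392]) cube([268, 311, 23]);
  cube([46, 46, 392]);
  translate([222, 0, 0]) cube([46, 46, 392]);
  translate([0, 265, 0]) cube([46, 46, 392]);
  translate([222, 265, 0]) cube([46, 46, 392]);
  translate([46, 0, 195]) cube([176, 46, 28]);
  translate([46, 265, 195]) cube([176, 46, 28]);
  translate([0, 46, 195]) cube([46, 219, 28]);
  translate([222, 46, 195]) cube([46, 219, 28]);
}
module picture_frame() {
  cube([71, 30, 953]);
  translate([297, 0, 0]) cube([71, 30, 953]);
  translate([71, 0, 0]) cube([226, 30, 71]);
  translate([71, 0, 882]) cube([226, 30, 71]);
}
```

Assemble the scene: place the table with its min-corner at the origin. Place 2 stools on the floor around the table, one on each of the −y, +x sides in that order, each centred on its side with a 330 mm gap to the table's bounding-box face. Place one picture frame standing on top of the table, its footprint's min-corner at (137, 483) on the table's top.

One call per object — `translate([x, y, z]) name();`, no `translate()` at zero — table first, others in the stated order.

table();
translate([545, -641, 0]) stool();
translate([1688, 257, 0]) stool();
translate([137, 483, 724]) picture_frame();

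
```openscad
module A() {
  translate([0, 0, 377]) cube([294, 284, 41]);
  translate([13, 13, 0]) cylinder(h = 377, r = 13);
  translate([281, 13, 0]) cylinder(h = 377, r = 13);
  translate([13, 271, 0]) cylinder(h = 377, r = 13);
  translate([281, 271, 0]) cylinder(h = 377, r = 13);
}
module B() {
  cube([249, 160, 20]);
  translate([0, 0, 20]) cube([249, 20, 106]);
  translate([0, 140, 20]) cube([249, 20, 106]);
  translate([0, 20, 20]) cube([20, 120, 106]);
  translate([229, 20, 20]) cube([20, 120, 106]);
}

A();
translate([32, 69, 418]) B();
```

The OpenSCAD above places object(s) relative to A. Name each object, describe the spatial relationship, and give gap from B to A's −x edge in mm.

The open box's min-x is at 32; the stool's min-x is 0; gap = 32 mm.

A is a stool. B is an open box. The open box is on top of the stool. The gap from the open box to the stool's −x edge is 32 mm.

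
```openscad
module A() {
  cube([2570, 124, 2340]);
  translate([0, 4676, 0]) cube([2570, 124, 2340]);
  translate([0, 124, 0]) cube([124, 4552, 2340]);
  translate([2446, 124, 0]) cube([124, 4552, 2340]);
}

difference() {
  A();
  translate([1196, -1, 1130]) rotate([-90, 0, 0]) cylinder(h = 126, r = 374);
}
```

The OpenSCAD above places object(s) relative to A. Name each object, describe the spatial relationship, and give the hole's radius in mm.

The subtracted cylinder has r = 374 mm.

A is a house frame. The house frame has a circular hole through its front wall. The hole's radius is 374 mm.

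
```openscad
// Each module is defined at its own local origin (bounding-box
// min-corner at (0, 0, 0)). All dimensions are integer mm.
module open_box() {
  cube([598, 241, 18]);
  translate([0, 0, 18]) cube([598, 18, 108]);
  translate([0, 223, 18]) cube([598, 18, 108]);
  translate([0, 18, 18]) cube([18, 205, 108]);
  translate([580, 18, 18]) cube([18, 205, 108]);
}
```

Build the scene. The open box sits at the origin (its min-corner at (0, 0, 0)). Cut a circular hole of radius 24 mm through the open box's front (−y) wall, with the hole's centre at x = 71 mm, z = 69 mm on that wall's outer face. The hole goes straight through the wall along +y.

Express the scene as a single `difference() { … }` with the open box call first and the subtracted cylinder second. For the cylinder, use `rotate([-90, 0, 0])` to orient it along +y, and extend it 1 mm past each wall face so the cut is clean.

difference() {
  open_box();
  translate([71, -1, 69]) rotate([-90, 0, 0]) cylinder(h = 20, r = 24);
}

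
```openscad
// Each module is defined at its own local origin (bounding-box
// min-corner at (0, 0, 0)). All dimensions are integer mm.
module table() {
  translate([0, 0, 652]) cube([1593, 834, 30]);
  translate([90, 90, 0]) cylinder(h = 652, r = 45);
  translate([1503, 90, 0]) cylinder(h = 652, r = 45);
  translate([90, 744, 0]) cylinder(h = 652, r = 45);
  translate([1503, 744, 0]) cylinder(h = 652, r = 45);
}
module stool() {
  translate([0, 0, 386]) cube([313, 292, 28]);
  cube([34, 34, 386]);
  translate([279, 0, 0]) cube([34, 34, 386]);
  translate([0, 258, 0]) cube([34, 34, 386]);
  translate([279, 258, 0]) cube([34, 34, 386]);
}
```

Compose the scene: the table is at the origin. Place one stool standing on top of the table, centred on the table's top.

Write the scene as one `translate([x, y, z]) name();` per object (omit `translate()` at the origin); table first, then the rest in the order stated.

table();
translate([640, 271, 682]) stool();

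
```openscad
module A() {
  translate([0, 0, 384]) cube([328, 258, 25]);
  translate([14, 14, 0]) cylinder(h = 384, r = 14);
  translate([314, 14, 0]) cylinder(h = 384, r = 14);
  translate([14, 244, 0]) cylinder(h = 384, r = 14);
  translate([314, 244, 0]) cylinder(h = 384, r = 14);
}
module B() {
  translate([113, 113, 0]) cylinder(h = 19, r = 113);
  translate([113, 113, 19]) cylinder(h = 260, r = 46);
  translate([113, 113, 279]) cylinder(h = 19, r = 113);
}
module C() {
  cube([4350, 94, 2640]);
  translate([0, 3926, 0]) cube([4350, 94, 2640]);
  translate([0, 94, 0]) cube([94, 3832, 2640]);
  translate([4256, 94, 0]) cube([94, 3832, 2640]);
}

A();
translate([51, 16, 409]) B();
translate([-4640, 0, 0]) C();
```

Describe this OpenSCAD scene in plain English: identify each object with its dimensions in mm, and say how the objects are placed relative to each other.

A is a simple wooden stool: a rectangular seat 328 mm (x) by 258 mm (y), 25 mm thick, top face at z = 409 mm, on four round legs, each 28 mm in diameter. The legs rest on z = 0, each leg's axis is inset half a diameter from the nearest pair of seat edges (so the leg's bounding box is flush with the corner).

B is a spool: two coaxial disc flanges of radius 113 mm and thickness 19 mm, joined by a core cylinder of radius 46 mm and height 260 mm. The lower flange rests on z = 0 and the three cylinders share a vertical axis.

C is the wall frame of a small rectangular building: four walls, each 2640 mm tall and 94 mm thick, enclosing a footprint 4350 mm (x) by 4020 mm (y) outside-to-outside, with no floor or roof. The front and back walls (the −y and +y sides) span the full width; the two side walls fit between them.

The spool is on top of the stool, centred. The house frame is on the floor beside the stool on its −x side.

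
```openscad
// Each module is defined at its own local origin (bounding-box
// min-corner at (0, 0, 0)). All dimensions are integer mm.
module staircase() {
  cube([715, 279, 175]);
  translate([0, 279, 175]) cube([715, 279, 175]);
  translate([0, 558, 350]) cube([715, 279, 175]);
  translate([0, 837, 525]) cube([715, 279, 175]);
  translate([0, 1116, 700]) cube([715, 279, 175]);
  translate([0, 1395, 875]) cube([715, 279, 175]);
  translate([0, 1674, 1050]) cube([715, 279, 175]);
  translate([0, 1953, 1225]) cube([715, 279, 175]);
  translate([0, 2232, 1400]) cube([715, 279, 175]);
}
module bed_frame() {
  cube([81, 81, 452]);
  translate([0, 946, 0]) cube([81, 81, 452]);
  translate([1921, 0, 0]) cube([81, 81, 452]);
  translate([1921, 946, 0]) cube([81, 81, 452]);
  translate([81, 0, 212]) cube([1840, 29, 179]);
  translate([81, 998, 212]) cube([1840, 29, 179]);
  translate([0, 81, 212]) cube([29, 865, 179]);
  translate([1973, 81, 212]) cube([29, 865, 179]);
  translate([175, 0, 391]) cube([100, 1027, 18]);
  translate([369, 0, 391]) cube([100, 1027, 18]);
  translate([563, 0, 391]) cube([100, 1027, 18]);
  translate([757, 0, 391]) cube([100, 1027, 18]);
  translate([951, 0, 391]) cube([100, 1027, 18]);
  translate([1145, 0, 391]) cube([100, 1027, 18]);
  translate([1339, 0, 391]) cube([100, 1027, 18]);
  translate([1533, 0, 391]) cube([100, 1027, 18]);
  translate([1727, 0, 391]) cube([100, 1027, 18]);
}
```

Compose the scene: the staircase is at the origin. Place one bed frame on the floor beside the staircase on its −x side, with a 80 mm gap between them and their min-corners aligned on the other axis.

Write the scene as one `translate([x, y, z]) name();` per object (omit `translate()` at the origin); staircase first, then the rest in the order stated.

staircase();
translate([-2082, 0, 0]) bed_frame();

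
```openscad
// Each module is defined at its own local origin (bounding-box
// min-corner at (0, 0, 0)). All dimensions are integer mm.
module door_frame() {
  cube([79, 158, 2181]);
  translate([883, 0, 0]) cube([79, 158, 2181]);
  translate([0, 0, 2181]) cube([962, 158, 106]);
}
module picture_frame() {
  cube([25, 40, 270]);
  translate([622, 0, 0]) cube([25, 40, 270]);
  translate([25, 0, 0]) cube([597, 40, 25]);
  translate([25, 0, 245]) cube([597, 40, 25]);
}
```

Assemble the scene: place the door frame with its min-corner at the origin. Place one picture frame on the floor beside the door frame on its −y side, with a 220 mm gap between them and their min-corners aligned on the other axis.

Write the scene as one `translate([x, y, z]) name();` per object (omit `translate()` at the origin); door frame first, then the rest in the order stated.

door_frame();
translate([0, -260, 0]) picture_frame();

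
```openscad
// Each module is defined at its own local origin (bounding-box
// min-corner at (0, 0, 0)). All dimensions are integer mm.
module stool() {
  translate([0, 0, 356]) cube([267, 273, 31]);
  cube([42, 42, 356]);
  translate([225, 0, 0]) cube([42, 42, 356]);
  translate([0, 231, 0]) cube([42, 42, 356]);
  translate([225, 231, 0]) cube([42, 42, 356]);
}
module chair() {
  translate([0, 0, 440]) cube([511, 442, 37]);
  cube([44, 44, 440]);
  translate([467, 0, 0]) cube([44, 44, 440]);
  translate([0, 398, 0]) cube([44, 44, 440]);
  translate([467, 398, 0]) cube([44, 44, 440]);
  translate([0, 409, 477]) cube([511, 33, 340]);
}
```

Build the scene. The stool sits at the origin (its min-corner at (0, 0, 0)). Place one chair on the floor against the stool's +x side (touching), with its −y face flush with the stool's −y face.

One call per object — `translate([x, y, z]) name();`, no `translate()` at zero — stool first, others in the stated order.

stool();
translate([267, 0, 0]) chair();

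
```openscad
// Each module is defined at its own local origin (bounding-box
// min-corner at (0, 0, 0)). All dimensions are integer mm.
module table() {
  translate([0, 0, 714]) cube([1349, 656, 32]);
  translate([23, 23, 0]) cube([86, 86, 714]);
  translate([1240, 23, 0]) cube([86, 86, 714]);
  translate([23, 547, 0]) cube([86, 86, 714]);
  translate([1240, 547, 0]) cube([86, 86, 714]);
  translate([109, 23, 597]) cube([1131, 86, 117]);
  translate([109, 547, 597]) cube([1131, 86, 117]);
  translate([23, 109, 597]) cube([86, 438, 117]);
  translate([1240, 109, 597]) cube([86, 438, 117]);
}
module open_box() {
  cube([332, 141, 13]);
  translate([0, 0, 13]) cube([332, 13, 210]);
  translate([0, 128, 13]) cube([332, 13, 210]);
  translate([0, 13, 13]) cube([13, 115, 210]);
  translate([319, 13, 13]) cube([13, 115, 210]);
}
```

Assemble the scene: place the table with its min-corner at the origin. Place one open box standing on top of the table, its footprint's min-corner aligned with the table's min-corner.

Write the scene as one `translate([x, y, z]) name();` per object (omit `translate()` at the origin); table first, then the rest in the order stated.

table();
translate([0, 0, 746]) open_box();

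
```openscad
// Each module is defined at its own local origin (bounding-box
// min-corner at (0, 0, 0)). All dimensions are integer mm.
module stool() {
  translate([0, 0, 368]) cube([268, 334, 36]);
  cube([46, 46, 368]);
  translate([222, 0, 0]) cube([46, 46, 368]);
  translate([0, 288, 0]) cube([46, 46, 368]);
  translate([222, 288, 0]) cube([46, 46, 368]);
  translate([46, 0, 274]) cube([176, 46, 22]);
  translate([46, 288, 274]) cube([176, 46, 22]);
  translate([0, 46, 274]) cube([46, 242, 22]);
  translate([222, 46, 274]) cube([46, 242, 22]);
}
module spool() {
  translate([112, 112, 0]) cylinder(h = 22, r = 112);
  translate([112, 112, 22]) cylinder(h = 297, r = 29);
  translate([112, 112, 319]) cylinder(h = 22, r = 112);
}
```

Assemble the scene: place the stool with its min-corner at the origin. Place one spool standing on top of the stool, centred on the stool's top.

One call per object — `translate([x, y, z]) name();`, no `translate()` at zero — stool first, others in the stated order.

stool();
translate([22, 55, 404]) spool();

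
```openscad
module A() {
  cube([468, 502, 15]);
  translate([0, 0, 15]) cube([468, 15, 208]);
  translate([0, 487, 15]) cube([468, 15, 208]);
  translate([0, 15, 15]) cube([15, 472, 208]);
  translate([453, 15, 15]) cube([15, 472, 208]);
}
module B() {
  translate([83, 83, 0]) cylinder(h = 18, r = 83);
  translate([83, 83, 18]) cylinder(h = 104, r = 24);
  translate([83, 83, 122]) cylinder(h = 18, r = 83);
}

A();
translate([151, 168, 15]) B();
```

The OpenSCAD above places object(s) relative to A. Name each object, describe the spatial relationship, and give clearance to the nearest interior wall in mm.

A is an open box. B is a spool. The spool sits inside the open box, centred. The clearance to the nearest interior wall is 136 mm.

Clearances: x = 136, y = 153; minimum 136 mm.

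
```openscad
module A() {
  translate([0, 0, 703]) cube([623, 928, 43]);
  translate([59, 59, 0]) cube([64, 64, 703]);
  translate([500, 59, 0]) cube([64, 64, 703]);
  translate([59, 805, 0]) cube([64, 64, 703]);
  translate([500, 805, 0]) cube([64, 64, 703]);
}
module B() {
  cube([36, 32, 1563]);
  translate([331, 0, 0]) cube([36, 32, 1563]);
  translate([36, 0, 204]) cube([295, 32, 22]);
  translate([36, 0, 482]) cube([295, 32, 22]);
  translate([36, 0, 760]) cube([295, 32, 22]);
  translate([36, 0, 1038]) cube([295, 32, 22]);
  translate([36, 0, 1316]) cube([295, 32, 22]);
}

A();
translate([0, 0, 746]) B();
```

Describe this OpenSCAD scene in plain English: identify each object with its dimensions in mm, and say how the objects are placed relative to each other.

A is a table: top 623 mm (x) × 928 mm (y), 43 mm thick, upper face at z = 746 mm, on four 64×64 mm square legs, each inset 59 mm from the nearest pair of top edges, running from z = 0 to the bottom of the top.

B is a straight ladder. Two 36×32 mm vertical rails, 1563 mm tall, stand 367 mm apart (outside-to-outside) with their front faces coplanar on the −y side. 5 rungs, each 32 mm deep and 22 mm tall, span between the inner faces of the rails, front faces flush with the rails. The lowest rung's underside is at z = 204 mm and rungs are spaced 278 mm apart (underside to underside).

The ladder is on top of the table.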